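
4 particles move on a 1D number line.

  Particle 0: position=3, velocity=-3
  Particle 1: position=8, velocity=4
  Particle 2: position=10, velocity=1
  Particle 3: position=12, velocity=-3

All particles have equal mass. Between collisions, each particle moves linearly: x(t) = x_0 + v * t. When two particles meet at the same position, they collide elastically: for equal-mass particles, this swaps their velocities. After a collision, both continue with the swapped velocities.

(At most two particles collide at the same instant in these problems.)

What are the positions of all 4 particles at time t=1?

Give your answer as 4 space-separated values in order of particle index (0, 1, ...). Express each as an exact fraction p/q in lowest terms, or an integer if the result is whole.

Answer: 0 9 11 12

Derivation:
Collision at t=1/2: particles 2 and 3 swap velocities; positions: p0=3/2 p1=10 p2=21/2 p3=21/2; velocities now: v0=-3 v1=4 v2=-3 v3=1
Collision at t=4/7: particles 1 and 2 swap velocities; positions: p0=9/7 p1=72/7 p2=72/7 p3=74/7; velocities now: v0=-3 v1=-3 v2=4 v3=1
Collision at t=2/3: particles 2 and 3 swap velocities; positions: p0=1 p1=10 p2=32/3 p3=32/3; velocities now: v0=-3 v1=-3 v2=1 v3=4
Advance to t=1 (no further collisions before then); velocities: v0=-3 v1=-3 v2=1 v3=4; positions = 0 9 11 12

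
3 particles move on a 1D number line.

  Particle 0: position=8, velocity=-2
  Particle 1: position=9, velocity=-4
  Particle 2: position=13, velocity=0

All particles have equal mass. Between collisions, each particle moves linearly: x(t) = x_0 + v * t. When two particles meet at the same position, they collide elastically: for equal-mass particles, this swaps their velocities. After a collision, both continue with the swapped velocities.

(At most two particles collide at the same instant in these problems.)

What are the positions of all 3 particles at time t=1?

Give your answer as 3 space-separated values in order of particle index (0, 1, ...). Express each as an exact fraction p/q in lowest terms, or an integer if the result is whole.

Collision at t=1/2: particles 0 and 1 swap velocities; positions: p0=7 p1=7 p2=13; velocities now: v0=-4 v1=-2 v2=0
Advance to t=1 (no further collisions before then); velocities: v0=-4 v1=-2 v2=0; positions = 5 6 13

Answer: 5 6 13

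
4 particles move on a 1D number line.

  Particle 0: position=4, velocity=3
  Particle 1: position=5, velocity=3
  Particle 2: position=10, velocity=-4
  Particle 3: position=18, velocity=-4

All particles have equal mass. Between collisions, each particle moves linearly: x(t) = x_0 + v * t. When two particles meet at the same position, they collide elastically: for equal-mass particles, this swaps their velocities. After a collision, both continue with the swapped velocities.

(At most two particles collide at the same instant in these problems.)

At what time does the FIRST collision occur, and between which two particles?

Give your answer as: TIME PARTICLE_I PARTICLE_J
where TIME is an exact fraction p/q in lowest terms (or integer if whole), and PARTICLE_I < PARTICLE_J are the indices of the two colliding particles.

Answer: 5/7 1 2

Derivation:
Pair (0,1): pos 4,5 vel 3,3 -> not approaching (rel speed 0 <= 0)
Pair (1,2): pos 5,10 vel 3,-4 -> gap=5, closing at 7/unit, collide at t=5/7
Pair (2,3): pos 10,18 vel -4,-4 -> not approaching (rel speed 0 <= 0)
Earliest collision: t=5/7 between 1 and 2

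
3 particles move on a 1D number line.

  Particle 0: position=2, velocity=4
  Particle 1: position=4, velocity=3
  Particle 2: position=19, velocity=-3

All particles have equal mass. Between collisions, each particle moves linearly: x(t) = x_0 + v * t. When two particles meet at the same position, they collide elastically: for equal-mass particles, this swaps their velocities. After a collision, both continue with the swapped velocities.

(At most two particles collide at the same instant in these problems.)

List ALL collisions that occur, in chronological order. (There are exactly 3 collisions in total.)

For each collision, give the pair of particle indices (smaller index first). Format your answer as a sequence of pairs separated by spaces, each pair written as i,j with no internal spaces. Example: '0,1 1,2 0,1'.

Collision at t=2: particles 0 and 1 swap velocities; positions: p0=10 p1=10 p2=13; velocities now: v0=3 v1=4 v2=-3
Collision at t=17/7: particles 1 and 2 swap velocities; positions: p0=79/7 p1=82/7 p2=82/7; velocities now: v0=3 v1=-3 v2=4
Collision at t=5/2: particles 0 and 1 swap velocities; positions: p0=23/2 p1=23/2 p2=12; velocities now: v0=-3 v1=3 v2=4

Answer: 0,1 1,2 0,1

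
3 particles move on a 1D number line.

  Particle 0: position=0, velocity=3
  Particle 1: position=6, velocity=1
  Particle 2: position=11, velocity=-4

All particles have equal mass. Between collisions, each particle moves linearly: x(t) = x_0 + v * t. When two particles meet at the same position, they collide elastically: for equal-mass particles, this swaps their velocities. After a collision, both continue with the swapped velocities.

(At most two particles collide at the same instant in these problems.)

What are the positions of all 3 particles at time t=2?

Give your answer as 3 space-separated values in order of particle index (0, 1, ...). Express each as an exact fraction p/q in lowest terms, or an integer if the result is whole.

Collision at t=1: particles 1 and 2 swap velocities; positions: p0=3 p1=7 p2=7; velocities now: v0=3 v1=-4 v2=1
Collision at t=11/7: particles 0 and 1 swap velocities; positions: p0=33/7 p1=33/7 p2=53/7; velocities now: v0=-4 v1=3 v2=1
Advance to t=2 (no further collisions before then); velocities: v0=-4 v1=3 v2=1; positions = 3 6 8

Answer: 3 6 8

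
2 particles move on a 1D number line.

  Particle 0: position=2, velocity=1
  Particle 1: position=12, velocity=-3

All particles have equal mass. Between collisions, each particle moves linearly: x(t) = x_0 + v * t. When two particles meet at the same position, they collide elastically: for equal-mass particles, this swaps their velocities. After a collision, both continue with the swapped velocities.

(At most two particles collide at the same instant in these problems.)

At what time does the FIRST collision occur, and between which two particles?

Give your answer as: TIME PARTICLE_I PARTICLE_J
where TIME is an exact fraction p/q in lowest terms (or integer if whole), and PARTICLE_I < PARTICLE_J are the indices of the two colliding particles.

Pair (0,1): pos 2,12 vel 1,-3 -> gap=10, closing at 4/unit, collide at t=5/2
Earliest collision: t=5/2 between 0 and 1

Answer: 5/2 0 1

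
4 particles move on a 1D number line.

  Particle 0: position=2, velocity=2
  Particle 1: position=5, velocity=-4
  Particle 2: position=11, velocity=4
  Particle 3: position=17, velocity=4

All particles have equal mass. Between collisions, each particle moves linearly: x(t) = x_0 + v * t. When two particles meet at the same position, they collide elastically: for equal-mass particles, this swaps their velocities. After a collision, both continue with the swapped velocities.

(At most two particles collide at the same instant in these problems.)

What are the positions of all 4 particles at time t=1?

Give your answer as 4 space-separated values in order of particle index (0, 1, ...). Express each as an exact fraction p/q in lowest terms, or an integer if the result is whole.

Answer: 1 4 15 21

Derivation:
Collision at t=1/2: particles 0 and 1 swap velocities; positions: p0=3 p1=3 p2=13 p3=19; velocities now: v0=-4 v1=2 v2=4 v3=4
Advance to t=1 (no further collisions before then); velocities: v0=-4 v1=2 v2=4 v3=4; positions = 1 4 15 21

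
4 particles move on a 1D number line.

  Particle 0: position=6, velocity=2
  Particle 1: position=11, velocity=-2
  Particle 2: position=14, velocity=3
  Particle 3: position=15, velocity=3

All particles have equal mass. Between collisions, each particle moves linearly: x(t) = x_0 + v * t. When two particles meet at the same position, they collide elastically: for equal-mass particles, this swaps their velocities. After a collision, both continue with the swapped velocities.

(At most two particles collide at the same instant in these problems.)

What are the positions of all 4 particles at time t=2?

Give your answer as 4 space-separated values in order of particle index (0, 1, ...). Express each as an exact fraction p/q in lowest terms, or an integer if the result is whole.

Answer: 7 10 20 21

Derivation:
Collision at t=5/4: particles 0 and 1 swap velocities; positions: p0=17/2 p1=17/2 p2=71/4 p3=75/4; velocities now: v0=-2 v1=2 v2=3 v3=3
Advance to t=2 (no further collisions before then); velocities: v0=-2 v1=2 v2=3 v3=3; positions = 7 10 20 21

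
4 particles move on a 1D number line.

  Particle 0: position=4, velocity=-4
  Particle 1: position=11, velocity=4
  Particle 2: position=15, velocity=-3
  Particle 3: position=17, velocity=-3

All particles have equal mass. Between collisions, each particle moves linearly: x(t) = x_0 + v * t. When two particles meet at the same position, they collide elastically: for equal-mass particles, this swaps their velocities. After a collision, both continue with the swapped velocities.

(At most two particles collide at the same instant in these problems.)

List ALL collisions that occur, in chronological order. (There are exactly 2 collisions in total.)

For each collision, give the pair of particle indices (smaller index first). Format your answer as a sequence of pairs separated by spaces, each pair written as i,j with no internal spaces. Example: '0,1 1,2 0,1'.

Collision at t=4/7: particles 1 and 2 swap velocities; positions: p0=12/7 p1=93/7 p2=93/7 p3=107/7; velocities now: v0=-4 v1=-3 v2=4 v3=-3
Collision at t=6/7: particles 2 and 3 swap velocities; positions: p0=4/7 p1=87/7 p2=101/7 p3=101/7; velocities now: v0=-4 v1=-3 v2=-3 v3=4

Answer: 1,2 2,3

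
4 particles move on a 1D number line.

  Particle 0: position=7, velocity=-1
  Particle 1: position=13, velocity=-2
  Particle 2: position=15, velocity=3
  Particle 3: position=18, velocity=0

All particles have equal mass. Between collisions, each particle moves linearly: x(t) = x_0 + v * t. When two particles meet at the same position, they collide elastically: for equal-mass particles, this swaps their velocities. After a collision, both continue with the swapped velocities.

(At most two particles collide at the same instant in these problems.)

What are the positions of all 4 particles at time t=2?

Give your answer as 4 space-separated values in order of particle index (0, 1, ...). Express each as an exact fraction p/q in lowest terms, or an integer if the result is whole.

Collision at t=1: particles 2 and 3 swap velocities; positions: p0=6 p1=11 p2=18 p3=18; velocities now: v0=-1 v1=-2 v2=0 v3=3
Advance to t=2 (no further collisions before then); velocities: v0=-1 v1=-2 v2=0 v3=3; positions = 5 9 18 21

Answer: 5 9 18 21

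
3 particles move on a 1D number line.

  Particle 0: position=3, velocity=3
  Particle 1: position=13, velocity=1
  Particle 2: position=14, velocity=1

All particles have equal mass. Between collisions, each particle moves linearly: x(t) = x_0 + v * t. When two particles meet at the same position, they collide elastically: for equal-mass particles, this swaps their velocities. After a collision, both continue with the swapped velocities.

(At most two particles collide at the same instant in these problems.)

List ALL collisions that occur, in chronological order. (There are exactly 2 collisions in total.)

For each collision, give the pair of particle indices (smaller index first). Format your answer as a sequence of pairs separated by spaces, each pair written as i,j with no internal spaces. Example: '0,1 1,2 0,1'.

Collision at t=5: particles 0 and 1 swap velocities; positions: p0=18 p1=18 p2=19; velocities now: v0=1 v1=3 v2=1
Collision at t=11/2: particles 1 and 2 swap velocities; positions: p0=37/2 p1=39/2 p2=39/2; velocities now: v0=1 v1=1 v2=3

Answer: 0,1 1,2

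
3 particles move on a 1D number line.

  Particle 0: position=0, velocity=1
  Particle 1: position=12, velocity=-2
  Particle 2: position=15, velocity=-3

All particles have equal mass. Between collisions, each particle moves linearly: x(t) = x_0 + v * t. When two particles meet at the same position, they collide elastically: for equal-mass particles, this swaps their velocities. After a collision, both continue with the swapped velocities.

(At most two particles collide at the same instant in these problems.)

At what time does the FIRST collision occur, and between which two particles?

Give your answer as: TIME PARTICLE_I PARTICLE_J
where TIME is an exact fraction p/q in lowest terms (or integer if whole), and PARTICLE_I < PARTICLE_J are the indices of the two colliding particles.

Answer: 3 1 2

Derivation:
Pair (0,1): pos 0,12 vel 1,-2 -> gap=12, closing at 3/unit, collide at t=4
Pair (1,2): pos 12,15 vel -2,-3 -> gap=3, closing at 1/unit, collide at t=3
Earliest collision: t=3 between 1 and 2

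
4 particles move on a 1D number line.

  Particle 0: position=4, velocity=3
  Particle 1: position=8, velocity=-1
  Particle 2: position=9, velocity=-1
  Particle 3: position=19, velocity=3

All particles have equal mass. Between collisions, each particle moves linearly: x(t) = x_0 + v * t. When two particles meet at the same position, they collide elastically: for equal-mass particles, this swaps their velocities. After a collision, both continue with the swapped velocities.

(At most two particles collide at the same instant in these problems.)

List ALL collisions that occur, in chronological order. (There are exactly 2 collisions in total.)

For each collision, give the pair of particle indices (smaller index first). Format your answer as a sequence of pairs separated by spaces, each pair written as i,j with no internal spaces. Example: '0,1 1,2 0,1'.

Answer: 0,1 1,2

Derivation:
Collision at t=1: particles 0 and 1 swap velocities; positions: p0=7 p1=7 p2=8 p3=22; velocities now: v0=-1 v1=3 v2=-1 v3=3
Collision at t=5/4: particles 1 and 2 swap velocities; positions: p0=27/4 p1=31/4 p2=31/4 p3=91/4; velocities now: v0=-1 v1=-1 v2=3 v3=3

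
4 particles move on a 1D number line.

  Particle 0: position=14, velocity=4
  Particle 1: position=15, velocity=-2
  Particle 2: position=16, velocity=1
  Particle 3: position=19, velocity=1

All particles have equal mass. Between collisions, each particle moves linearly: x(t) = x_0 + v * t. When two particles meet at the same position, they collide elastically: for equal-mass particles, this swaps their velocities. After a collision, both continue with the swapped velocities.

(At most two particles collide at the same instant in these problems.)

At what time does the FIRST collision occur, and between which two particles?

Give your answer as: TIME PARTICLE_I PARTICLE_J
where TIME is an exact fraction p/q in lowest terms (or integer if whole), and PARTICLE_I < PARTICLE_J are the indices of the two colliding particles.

Answer: 1/6 0 1

Derivation:
Pair (0,1): pos 14,15 vel 4,-2 -> gap=1, closing at 6/unit, collide at t=1/6
Pair (1,2): pos 15,16 vel -2,1 -> not approaching (rel speed -3 <= 0)
Pair (2,3): pos 16,19 vel 1,1 -> not approaching (rel speed 0 <= 0)
Earliest collision: t=1/6 between 0 and 1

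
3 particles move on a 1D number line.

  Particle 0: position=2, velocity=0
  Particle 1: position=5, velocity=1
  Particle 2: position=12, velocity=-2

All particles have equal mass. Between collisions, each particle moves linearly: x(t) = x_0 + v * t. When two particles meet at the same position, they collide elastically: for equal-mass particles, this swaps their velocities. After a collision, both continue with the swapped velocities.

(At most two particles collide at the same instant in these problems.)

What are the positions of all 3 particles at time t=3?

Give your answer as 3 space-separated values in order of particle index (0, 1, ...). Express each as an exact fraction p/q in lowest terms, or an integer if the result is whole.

Collision at t=7/3: particles 1 and 2 swap velocities; positions: p0=2 p1=22/3 p2=22/3; velocities now: v0=0 v1=-2 v2=1
Advance to t=3 (no further collisions before then); velocities: v0=0 v1=-2 v2=1; positions = 2 6 8

Answer: 2 6 8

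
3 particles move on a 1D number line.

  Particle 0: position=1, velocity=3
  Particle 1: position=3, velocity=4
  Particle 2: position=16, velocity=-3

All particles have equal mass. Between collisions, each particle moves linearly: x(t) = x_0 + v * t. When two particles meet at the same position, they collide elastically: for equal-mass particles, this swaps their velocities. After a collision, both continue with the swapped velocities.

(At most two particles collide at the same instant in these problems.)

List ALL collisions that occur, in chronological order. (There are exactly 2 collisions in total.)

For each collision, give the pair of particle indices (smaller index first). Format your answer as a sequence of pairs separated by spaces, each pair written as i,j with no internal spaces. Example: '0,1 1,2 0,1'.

Answer: 1,2 0,1

Derivation:
Collision at t=13/7: particles 1 and 2 swap velocities; positions: p0=46/7 p1=73/7 p2=73/7; velocities now: v0=3 v1=-3 v2=4
Collision at t=5/2: particles 0 and 1 swap velocities; positions: p0=17/2 p1=17/2 p2=13; velocities now: v0=-3 v1=3 v2=4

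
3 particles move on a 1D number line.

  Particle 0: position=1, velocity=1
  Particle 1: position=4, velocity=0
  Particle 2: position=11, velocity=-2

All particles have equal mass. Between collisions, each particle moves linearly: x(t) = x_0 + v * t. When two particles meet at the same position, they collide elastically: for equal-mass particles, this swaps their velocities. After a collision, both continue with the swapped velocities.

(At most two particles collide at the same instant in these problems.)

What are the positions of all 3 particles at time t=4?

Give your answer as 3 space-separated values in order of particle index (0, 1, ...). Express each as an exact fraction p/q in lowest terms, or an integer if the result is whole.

Answer: 3 4 5

Derivation:
Collision at t=3: particles 0 and 1 swap velocities; positions: p0=4 p1=4 p2=5; velocities now: v0=0 v1=1 v2=-2
Collision at t=10/3: particles 1 and 2 swap velocities; positions: p0=4 p1=13/3 p2=13/3; velocities now: v0=0 v1=-2 v2=1
Collision at t=7/2: particles 0 and 1 swap velocities; positions: p0=4 p1=4 p2=9/2; velocities now: v0=-2 v1=0 v2=1
Advance to t=4 (no further collisions before then); velocities: v0=-2 v1=0 v2=1; positions = 3 4 5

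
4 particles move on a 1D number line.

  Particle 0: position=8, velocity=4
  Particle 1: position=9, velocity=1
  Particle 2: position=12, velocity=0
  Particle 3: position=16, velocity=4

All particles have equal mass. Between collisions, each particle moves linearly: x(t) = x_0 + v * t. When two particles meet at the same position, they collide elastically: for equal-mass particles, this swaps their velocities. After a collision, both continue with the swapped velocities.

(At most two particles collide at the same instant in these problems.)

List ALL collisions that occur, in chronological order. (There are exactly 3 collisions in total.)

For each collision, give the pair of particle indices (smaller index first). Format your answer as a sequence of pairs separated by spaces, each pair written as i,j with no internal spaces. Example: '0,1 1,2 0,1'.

Answer: 0,1 1,2 0,1

Derivation:
Collision at t=1/3: particles 0 and 1 swap velocities; positions: p0=28/3 p1=28/3 p2=12 p3=52/3; velocities now: v0=1 v1=4 v2=0 v3=4
Collision at t=1: particles 1 and 2 swap velocities; positions: p0=10 p1=12 p2=12 p3=20; velocities now: v0=1 v1=0 v2=4 v3=4
Collision at t=3: particles 0 and 1 swap velocities; positions: p0=12 p1=12 p2=20 p3=28; velocities now: v0=0 v1=1 v2=4 v3=4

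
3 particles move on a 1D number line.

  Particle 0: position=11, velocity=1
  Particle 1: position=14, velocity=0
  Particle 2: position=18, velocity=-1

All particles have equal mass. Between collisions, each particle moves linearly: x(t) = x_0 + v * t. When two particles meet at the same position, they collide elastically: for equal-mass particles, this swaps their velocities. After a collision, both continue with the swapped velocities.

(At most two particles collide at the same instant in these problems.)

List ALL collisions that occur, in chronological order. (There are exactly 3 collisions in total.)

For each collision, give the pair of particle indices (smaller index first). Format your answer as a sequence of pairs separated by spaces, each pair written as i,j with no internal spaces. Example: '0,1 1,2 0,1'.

Answer: 0,1 1,2 0,1

Derivation:
Collision at t=3: particles 0 and 1 swap velocities; positions: p0=14 p1=14 p2=15; velocities now: v0=0 v1=1 v2=-1
Collision at t=7/2: particles 1 and 2 swap velocities; positions: p0=14 p1=29/2 p2=29/2; velocities now: v0=0 v1=-1 v2=1
Collision at t=4: particles 0 and 1 swap velocities; positions: p0=14 p1=14 p2=15; velocities now: v0=-1 v1=0 v2=1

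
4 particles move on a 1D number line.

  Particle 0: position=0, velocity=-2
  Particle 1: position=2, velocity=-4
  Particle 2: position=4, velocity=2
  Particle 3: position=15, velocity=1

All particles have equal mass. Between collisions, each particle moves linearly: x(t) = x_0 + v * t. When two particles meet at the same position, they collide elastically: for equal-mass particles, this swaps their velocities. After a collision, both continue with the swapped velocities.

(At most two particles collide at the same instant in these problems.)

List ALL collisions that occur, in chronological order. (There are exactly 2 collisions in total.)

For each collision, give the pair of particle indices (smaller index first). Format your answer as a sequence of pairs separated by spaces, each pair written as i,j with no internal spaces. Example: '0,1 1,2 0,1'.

Collision at t=1: particles 0 and 1 swap velocities; positions: p0=-2 p1=-2 p2=6 p3=16; velocities now: v0=-4 v1=-2 v2=2 v3=1
Collision at t=11: particles 2 and 3 swap velocities; positions: p0=-42 p1=-22 p2=26 p3=26; velocities now: v0=-4 v1=-2 v2=1 v3=2

Answer: 0,1 2,3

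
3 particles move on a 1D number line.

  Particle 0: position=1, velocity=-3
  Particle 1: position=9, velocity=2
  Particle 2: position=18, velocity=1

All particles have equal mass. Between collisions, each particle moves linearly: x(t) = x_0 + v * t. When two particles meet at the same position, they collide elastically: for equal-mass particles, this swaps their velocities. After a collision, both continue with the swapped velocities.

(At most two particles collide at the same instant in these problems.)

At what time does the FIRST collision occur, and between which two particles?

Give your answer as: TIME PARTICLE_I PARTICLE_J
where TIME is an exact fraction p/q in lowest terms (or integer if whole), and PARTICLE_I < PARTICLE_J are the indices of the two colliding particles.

Pair (0,1): pos 1,9 vel -3,2 -> not approaching (rel speed -5 <= 0)
Pair (1,2): pos 9,18 vel 2,1 -> gap=9, closing at 1/unit, collide at t=9
Earliest collision: t=9 between 1 and 2

Answer: 9 1 2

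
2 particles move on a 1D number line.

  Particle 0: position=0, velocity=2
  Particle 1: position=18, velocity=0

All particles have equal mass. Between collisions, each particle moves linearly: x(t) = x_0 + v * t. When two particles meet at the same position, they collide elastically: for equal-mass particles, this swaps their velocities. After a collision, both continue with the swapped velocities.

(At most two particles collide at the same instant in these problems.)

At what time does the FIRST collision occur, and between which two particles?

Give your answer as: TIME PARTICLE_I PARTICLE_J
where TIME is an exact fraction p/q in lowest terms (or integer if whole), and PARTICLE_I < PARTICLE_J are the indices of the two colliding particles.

Answer: 9 0 1

Derivation:
Pair (0,1): pos 0,18 vel 2,0 -> gap=18, closing at 2/unit, collide at t=9
Earliest collision: t=9 between 0 and 1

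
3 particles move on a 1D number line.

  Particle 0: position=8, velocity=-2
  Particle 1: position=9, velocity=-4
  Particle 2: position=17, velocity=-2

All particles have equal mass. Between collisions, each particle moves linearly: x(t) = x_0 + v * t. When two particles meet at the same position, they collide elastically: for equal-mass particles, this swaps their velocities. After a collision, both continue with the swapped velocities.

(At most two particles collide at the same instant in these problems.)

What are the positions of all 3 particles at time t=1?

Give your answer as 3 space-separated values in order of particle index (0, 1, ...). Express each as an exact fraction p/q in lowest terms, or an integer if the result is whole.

Collision at t=1/2: particles 0 and 1 swap velocities; positions: p0=7 p1=7 p2=16; velocities now: v0=-4 v1=-2 v2=-2
Advance to t=1 (no further collisions before then); velocities: v0=-4 v1=-2 v2=-2; positions = 5 6 15

Answer: 5 6 15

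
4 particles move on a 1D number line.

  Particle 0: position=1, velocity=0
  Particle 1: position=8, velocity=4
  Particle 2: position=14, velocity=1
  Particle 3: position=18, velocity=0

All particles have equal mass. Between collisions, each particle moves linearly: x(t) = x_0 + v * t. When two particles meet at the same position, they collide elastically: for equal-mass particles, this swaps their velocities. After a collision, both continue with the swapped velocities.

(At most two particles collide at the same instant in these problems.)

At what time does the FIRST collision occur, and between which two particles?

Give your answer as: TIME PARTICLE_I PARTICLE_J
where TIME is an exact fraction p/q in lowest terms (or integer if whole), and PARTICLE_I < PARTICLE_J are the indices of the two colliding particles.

Pair (0,1): pos 1,8 vel 0,4 -> not approaching (rel speed -4 <= 0)
Pair (1,2): pos 8,14 vel 4,1 -> gap=6, closing at 3/unit, collide at t=2
Pair (2,3): pos 14,18 vel 1,0 -> gap=4, closing at 1/unit, collide at t=4
Earliest collision: t=2 between 1 and 2

Answer: 2 1 2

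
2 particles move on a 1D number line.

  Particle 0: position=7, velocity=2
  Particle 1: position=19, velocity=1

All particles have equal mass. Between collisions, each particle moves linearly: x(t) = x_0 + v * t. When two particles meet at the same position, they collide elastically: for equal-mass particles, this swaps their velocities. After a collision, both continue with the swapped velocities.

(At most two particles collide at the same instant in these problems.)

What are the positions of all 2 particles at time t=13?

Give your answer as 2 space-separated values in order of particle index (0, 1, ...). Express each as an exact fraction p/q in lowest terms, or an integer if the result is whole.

Collision at t=12: particles 0 and 1 swap velocities; positions: p0=31 p1=31; velocities now: v0=1 v1=2
Advance to t=13 (no further collisions before then); velocities: v0=1 v1=2; positions = 32 33

Answer: 32 33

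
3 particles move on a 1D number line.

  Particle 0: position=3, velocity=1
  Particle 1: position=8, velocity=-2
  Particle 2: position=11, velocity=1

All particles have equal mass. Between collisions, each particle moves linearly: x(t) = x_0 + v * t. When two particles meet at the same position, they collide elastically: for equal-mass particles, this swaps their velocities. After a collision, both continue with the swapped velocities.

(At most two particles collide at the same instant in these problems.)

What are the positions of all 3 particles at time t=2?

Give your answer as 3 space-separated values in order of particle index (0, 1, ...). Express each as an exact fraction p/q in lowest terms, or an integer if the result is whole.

Answer: 4 5 13

Derivation:
Collision at t=5/3: particles 0 and 1 swap velocities; positions: p0=14/3 p1=14/3 p2=38/3; velocities now: v0=-2 v1=1 v2=1
Advance to t=2 (no further collisions before then); velocities: v0=-2 v1=1 v2=1; positions = 4 5 13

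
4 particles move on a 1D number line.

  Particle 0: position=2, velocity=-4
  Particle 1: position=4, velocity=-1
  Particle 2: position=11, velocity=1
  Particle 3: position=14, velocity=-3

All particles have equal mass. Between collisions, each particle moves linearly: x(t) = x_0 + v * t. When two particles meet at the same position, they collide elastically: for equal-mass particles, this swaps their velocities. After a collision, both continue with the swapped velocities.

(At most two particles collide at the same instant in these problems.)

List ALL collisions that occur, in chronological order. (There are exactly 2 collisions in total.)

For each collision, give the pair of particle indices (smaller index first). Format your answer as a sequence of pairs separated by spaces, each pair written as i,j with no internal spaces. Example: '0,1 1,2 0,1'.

Collision at t=3/4: particles 2 and 3 swap velocities; positions: p0=-1 p1=13/4 p2=47/4 p3=47/4; velocities now: v0=-4 v1=-1 v2=-3 v3=1
Collision at t=5: particles 1 and 2 swap velocities; positions: p0=-18 p1=-1 p2=-1 p3=16; velocities now: v0=-4 v1=-3 v2=-1 v3=1

Answer: 2,3 1,2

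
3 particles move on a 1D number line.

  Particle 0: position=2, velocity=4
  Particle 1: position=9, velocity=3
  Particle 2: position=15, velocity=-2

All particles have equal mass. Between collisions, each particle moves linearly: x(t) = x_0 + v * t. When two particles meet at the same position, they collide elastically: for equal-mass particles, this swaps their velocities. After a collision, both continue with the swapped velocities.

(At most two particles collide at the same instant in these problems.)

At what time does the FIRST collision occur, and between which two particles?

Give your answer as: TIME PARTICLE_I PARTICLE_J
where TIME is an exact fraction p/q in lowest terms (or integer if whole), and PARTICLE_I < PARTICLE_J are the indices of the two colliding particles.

Pair (0,1): pos 2,9 vel 4,3 -> gap=7, closing at 1/unit, collide at t=7
Pair (1,2): pos 9,15 vel 3,-2 -> gap=6, closing at 5/unit, collide at t=6/5
Earliest collision: t=6/5 between 1 and 2

Answer: 6/5 1 2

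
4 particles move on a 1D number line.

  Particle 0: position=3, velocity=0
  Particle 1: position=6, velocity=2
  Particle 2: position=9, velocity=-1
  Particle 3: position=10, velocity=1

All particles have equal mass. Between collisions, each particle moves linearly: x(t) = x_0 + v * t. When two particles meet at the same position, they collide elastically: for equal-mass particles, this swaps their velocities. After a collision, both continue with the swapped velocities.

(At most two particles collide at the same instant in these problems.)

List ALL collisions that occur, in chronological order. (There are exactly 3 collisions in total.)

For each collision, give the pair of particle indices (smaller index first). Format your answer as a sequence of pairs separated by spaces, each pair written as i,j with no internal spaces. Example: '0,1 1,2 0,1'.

Collision at t=1: particles 1 and 2 swap velocities; positions: p0=3 p1=8 p2=8 p3=11; velocities now: v0=0 v1=-1 v2=2 v3=1
Collision at t=4: particles 2 and 3 swap velocities; positions: p0=3 p1=5 p2=14 p3=14; velocities now: v0=0 v1=-1 v2=1 v3=2
Collision at t=6: particles 0 and 1 swap velocities; positions: p0=3 p1=3 p2=16 p3=18; velocities now: v0=-1 v1=0 v2=1 v3=2

Answer: 1,2 2,3 0,1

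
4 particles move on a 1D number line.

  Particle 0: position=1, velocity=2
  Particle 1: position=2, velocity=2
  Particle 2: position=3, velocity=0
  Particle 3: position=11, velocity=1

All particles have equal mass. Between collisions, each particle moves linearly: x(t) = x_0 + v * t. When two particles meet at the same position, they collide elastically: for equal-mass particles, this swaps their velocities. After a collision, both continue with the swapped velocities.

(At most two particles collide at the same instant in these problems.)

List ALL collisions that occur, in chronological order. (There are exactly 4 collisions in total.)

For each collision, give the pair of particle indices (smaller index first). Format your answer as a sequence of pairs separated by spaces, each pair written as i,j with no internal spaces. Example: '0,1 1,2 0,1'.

Answer: 1,2 0,1 2,3 1,2

Derivation:
Collision at t=1/2: particles 1 and 2 swap velocities; positions: p0=2 p1=3 p2=3 p3=23/2; velocities now: v0=2 v1=0 v2=2 v3=1
Collision at t=1: particles 0 and 1 swap velocities; positions: p0=3 p1=3 p2=4 p3=12; velocities now: v0=0 v1=2 v2=2 v3=1
Collision at t=9: particles 2 and 3 swap velocities; positions: p0=3 p1=19 p2=20 p3=20; velocities now: v0=0 v1=2 v2=1 v3=2
Collision at t=10: particles 1 and 2 swap velocities; positions: p0=3 p1=21 p2=21 p3=22; velocities now: v0=0 v1=1 v2=2 v3=2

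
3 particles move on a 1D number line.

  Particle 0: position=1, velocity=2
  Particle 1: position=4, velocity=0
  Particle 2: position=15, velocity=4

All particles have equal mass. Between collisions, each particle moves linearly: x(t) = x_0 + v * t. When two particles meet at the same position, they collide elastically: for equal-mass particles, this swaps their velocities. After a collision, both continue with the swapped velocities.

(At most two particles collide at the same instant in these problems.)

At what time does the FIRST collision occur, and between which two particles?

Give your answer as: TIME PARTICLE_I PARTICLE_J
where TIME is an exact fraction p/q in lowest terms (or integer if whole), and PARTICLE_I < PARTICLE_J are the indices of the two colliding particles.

Answer: 3/2 0 1

Derivation:
Pair (0,1): pos 1,4 vel 2,0 -> gap=3, closing at 2/unit, collide at t=3/2
Pair (1,2): pos 4,15 vel 0,4 -> not approaching (rel speed -4 <= 0)
Earliest collision: t=3/2 between 0 and 1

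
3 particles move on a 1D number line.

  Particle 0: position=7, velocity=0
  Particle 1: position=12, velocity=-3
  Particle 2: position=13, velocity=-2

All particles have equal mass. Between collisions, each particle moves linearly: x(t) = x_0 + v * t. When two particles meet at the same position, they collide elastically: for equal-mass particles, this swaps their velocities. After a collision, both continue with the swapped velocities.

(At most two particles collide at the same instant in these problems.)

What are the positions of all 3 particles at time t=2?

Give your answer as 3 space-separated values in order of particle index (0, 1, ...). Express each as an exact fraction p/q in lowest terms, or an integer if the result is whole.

Answer: 6 7 9

Derivation:
Collision at t=5/3: particles 0 and 1 swap velocities; positions: p0=7 p1=7 p2=29/3; velocities now: v0=-3 v1=0 v2=-2
Advance to t=2 (no further collisions before then); velocities: v0=-3 v1=0 v2=-2; positions = 6 7 9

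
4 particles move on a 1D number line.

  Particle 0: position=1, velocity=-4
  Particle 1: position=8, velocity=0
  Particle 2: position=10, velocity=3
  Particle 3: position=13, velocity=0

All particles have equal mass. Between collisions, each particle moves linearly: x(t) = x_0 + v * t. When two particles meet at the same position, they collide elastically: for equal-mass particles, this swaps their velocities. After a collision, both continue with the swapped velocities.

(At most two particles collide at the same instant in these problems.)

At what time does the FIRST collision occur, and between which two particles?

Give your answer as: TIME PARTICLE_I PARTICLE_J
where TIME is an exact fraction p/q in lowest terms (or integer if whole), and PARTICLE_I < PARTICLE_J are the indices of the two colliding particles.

Answer: 1 2 3

Derivation:
Pair (0,1): pos 1,8 vel -4,0 -> not approaching (rel speed -4 <= 0)
Pair (1,2): pos 8,10 vel 0,3 -> not approaching (rel speed -3 <= 0)
Pair (2,3): pos 10,13 vel 3,0 -> gap=3, closing at 3/unit, collide at t=1
Earliest collision: t=1 between 2 and 3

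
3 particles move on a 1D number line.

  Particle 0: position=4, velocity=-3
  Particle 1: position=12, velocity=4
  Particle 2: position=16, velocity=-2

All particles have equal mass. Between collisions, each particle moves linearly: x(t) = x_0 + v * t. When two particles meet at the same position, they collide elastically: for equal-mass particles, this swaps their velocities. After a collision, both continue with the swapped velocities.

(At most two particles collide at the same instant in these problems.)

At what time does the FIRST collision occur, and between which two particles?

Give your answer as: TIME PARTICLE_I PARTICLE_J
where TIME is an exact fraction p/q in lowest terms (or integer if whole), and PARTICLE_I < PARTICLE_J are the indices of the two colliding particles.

Pair (0,1): pos 4,12 vel -3,4 -> not approaching (rel speed -7 <= 0)
Pair (1,2): pos 12,16 vel 4,-2 -> gap=4, closing at 6/unit, collide at t=2/3
Earliest collision: t=2/3 between 1 and 2

Answer: 2/3 1 2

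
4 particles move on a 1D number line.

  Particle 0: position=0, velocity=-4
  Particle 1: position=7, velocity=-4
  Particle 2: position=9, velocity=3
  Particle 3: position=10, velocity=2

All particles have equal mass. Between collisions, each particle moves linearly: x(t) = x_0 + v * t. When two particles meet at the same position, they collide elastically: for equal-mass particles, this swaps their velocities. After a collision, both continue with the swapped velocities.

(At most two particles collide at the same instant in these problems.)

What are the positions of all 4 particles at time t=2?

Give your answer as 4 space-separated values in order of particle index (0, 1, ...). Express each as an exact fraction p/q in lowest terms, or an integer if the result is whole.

Collision at t=1: particles 2 and 3 swap velocities; positions: p0=-4 p1=3 p2=12 p3=12; velocities now: v0=-4 v1=-4 v2=2 v3=3
Advance to t=2 (no further collisions before then); velocities: v0=-4 v1=-4 v2=2 v3=3; positions = -8 -1 14 15

Answer: -8 -1 14 15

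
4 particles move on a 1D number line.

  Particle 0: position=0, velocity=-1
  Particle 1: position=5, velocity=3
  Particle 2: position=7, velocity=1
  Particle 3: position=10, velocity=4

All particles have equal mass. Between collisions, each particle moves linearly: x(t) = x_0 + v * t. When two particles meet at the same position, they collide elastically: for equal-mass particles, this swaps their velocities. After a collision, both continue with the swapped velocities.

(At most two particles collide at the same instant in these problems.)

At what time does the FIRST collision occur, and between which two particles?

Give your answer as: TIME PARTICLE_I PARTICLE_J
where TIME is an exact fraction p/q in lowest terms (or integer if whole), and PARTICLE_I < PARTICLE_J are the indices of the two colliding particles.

Pair (0,1): pos 0,5 vel -1,3 -> not approaching (rel speed -4 <= 0)
Pair (1,2): pos 5,7 vel 3,1 -> gap=2, closing at 2/unit, collide at t=1
Pair (2,3): pos 7,10 vel 1,4 -> not approaching (rel speed -3 <= 0)
Earliest collision: t=1 between 1 and 2

Answer: 1 1 2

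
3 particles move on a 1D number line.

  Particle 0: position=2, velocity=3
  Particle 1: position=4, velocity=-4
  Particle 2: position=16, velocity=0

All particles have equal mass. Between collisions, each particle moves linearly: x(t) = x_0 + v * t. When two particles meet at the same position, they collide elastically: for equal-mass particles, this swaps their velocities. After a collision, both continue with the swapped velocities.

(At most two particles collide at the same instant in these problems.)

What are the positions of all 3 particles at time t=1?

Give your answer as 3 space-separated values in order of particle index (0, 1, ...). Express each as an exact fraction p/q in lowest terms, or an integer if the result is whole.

Collision at t=2/7: particles 0 and 1 swap velocities; positions: p0=20/7 p1=20/7 p2=16; velocities now: v0=-4 v1=3 v2=0
Advance to t=1 (no further collisions before then); velocities: v0=-4 v1=3 v2=0; positions = 0 5 16

Answer: 0 5 16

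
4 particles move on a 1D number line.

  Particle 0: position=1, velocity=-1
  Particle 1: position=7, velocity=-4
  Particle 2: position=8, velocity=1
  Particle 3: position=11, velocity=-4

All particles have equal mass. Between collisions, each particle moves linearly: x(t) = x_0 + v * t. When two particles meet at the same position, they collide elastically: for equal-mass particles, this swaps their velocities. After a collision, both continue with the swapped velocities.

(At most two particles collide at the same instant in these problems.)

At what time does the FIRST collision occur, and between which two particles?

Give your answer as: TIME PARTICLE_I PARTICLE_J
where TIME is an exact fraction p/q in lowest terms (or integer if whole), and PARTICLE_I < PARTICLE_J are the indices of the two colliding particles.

Pair (0,1): pos 1,7 vel -1,-4 -> gap=6, closing at 3/unit, collide at t=2
Pair (1,2): pos 7,8 vel -4,1 -> not approaching (rel speed -5 <= 0)
Pair (2,3): pos 8,11 vel 1,-4 -> gap=3, closing at 5/unit, collide at t=3/5
Earliest collision: t=3/5 between 2 and 3

Answer: 3/5 2 3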